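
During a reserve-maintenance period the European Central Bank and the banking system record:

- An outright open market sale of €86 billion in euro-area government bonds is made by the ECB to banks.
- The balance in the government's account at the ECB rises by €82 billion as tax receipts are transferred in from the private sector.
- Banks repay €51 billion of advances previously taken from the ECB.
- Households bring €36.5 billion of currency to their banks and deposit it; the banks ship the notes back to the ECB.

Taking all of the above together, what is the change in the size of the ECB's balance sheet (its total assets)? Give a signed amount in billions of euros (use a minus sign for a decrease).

-€137 billion

ECB balance sheet:
  Assets:      Securities −€86B, Loans to banks −€51B
  Liabilities: Bank reserves −€182.5B, Currency in circulation −€36.5B, Government deposits +€82B
Commercial banking system:
  Assets:      Reserves at CB −€182.5B, Securities +€86B
  Liabilities: Checkable deposits −€45.5B, Borrowings from CB −€51B
Change in total ECB assets = -€137 billion.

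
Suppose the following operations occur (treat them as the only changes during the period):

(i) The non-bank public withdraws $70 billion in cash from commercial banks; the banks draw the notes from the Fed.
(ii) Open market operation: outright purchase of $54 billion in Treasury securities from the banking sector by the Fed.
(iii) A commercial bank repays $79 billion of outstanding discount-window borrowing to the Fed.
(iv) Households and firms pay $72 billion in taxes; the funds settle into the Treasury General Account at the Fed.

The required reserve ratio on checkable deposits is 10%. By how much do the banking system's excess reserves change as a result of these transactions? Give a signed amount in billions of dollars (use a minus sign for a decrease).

Currency withdrawal $70 billion: reserves −$70B, deposits −$70B.
OMO purchase (from banks) $54 billion: reserves +$54B, deposits 0.
Discount-window repayment $79 billion: reserves −$79B, deposits 0.
Government account inflow $72 billion: reserves −$72B, deposits −$72B.
Totals: Δreserves = −$167B, Δdeposits = −$142B.
Δrequired reserves = 10% × −$142B = −$14.2B.
Δexcess reserves = Δreserves − Δrequired = −$167B − (−$14.2B) = -$152.8 billion.

-$152.8 billion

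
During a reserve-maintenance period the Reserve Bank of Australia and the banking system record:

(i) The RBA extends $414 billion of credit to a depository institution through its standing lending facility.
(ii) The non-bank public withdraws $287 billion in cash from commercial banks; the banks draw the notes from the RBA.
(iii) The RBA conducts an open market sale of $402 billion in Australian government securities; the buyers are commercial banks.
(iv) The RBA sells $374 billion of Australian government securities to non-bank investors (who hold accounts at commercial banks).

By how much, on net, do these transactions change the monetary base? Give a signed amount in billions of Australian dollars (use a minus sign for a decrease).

Discount-window loan $414 billion: RBA balance sheet expands → +$414B.
Currency withdrawal $287 billion: just a shift between currency and reserves — both are base money → 0.
OMO sale (to banks) $402 billion: RBA balance sheet contracts → −$402B.
Asset sale (to non-banks) $374 billion: RBA balance sheet contracts → −$374B.
Net: 414 + 0 − 402 − 374 = -$362 billion.

-$362 billion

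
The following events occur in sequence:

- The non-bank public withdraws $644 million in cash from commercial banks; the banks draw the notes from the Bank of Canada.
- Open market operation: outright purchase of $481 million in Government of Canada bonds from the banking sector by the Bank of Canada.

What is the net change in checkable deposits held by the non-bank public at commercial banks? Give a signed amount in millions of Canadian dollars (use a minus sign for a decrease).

Bank of Canada balance sheet:
  Assets:      Securities +$481M
  Liabilities: Bank reserves −$163M, Currency in circulation +$644M
Commercial banking system:
  Assets:      Reserves at CB −$163M, Securities −$481M
  Liabilities: Checkable deposits −$644M
So the change in checkable deposits held by the non-bank public at commercial banks is -$644 million.

-$644 million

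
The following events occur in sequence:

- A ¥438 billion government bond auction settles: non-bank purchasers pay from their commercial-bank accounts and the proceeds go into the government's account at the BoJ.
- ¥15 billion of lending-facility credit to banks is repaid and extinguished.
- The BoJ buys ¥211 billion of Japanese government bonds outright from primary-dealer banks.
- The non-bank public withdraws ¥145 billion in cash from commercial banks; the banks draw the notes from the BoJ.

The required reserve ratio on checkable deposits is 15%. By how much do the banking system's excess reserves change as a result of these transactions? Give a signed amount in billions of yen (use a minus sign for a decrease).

Government account inflow ¥438 billion: reserves −¥438B, deposits −¥438B.
Discount-window repayment ¥15 billion: reserves −¥15B, deposits 0.
OMO purchase (from banks) ¥211 billion: reserves +¥211B, deposits 0.
Currency withdrawal ¥145 billion: reserves −¥145B, deposits −¥145B.
Totals: Δreserves = −¥387B, Δdeposits = −¥583B.
Δrequired reserves = 15% × −¥583B = −¥87.45B.
Δexcess reserves = Δreserves − Δrequired = −¥387B − (−¥87.45B) = -¥299.55 billion.

-¥299.55 billion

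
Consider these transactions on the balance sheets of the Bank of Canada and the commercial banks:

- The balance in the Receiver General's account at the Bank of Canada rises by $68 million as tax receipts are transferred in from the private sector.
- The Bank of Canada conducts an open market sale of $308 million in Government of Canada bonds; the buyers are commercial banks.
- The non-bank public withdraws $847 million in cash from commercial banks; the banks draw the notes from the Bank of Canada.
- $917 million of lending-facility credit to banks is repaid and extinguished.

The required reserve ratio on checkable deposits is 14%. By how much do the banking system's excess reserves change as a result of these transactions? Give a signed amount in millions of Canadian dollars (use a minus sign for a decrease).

-$2011.9 million

Government account inflow $68 million: reserves −$68M, deposits −$68M.
OMO sale (to banks) $308 million: reserves −$308M, deposits 0.
Currency withdrawal $847 million: reserves −$847M, deposits −$847M.
Discount-window repayment $917 million: reserves −$917M, deposits 0.
Totals: Δreserves = −$2140M, Δdeposits = −$915M.
Δrequired reserves = 14% × −$915M = −$128.1M.
Δexcess reserves = Δreserves − Δrequired = −$2140M − (−$128.1M) = -$2011.9 million.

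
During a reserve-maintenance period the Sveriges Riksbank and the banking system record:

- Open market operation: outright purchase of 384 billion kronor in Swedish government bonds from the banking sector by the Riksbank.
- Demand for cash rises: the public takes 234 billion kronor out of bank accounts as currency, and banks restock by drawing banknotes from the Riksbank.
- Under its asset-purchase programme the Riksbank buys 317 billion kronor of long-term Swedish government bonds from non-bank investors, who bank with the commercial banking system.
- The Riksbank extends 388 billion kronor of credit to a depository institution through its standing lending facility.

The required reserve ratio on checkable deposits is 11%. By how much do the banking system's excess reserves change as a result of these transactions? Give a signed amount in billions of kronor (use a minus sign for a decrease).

OMO purchase (from banks) 384 billion kronor: reserves +384B, deposits 0.
Currency withdrawal 234 billion kronor: reserves −234B, deposits −234B.
Asset purchase (from non-banks) 317 billion kronor: reserves +317B, deposits +317B.
Discount-window loan 388 billion kronor: reserves +388B, deposits 0.
Totals: Δreserves = +855B, Δdeposits = +83B.
Δrequired reserves = 11% × +83B = +9.13B.
Δexcess reserves = Δreserves − Δrequired = +855B − (+9.13B) = +845.87 billion.

+845.87 billion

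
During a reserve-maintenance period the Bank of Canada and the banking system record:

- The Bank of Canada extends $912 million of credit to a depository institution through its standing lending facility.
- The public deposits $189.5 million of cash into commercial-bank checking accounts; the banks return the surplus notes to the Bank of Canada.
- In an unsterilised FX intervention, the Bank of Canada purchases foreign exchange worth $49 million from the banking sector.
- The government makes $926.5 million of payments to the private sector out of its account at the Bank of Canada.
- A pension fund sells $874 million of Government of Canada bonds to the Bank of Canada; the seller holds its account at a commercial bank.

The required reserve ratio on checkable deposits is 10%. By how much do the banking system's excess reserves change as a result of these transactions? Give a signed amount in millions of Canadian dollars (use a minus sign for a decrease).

+$2752 million

Discount-window loan $912 million: reserves +$912M, deposits 0.
Currency deposit $189.5 million: reserves +$189.5M, deposits +$189.5M.
FX purchase $49 million: reserves +$49M, deposits 0.
Government spending $926.5 million: reserves +$926.5M, deposits +$926.5M.
Asset purchase (from non-banks) $874 million: reserves +$874M, deposits +$874M.
Totals: Δreserves = +$2951M, Δdeposits = +$1990M.
Δrequired reserves = 10% × +$1990M = +$199M.
Δexcess reserves = Δreserves − Δrequired = +$2951M − (+$199M) = +$2752 million.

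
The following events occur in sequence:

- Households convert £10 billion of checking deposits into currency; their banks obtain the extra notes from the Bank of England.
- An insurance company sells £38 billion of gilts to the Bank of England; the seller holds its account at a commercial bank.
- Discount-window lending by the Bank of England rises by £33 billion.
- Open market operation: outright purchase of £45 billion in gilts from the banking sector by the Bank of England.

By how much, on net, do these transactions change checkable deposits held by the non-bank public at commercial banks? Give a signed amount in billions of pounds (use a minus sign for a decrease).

+£28 billion

Bank of England balance sheet:
  Assets:      Securities +£83B, Loans to banks +£33B
  Liabilities: Bank reserves +£106B, Currency in circulation +£10B
Commercial banking system:
  Assets:      Reserves at CB +£106B, Securities −£45B
  Liabilities: Checkable deposits +£28B, Borrowings from CB +£33B
So the change in checkable deposits held by the non-bank public at commercial banks is +£28 billion.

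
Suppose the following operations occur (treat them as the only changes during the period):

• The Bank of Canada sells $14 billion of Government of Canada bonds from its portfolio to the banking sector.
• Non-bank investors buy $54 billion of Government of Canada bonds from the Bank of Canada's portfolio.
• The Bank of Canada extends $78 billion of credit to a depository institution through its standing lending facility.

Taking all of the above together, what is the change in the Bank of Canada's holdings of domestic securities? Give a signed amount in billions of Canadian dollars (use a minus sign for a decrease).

-$68 billion

OMO sale (to banks) $14 billion: securities removed from the Bank of Canada's portfolio → −$14B.
Asset sale (to non-banks) $54 billion: securities removed from the Bank of Canada's portfolio → −$54B.
Discount-window loan $78 billion: the Bank of Canada's securities portfolio is untouched → 0.
Net: −14 − 54 + 0 = -$68 billion.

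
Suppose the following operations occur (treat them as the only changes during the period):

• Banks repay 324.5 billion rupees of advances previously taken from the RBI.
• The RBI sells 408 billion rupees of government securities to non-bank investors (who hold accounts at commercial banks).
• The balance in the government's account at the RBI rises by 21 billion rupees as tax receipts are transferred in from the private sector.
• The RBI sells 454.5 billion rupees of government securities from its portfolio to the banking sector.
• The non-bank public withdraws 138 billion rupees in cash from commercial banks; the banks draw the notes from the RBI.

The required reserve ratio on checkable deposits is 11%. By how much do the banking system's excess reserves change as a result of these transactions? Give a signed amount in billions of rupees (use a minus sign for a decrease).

Discount-window repayment 324.5 billion rupees: reserves −324.5B, deposits 0.
Asset sale (to non-banks) 408 billion rupees: reserves −408B, deposits −408B.
Government account inflow 21 billion rupees: reserves −21B, deposits −21B.
OMO sale (to banks) 454.5 billion rupees: reserves −454.5B, deposits 0.
Currency withdrawal 138 billion rupees: reserves −138B, deposits −138B.
Totals: Δreserves = −1346B, Δdeposits = −567B.
Δrequired reserves = 11% × −567B = −62.37B.
Δexcess reserves = Δreserves − Δrequired = −1346B − (−62.37B) = -1283.63 billion.

-1283.63 billion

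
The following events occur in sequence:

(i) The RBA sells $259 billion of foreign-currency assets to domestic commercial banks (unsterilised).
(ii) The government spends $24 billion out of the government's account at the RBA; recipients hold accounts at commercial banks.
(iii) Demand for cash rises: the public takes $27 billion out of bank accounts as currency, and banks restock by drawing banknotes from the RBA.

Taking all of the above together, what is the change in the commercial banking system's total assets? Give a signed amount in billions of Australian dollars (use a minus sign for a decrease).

FX sale $259 billion: just an asset swap on bank balance sheets → 0.
Government spending $24 billion: bank balance sheets expand → +$24B.
Currency withdrawal $27 billion: bank balance sheets shrink → −$27B.
Net: 0 + 24 − 27 = -$3 billion.

-$3 billion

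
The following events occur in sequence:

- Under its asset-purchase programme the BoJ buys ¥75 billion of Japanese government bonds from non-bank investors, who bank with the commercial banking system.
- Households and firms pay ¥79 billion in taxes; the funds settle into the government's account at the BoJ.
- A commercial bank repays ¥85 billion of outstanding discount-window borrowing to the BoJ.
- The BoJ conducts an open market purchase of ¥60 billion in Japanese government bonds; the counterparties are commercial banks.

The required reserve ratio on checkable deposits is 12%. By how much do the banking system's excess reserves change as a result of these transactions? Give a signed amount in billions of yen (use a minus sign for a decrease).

-¥28.52 billion

Asset purchase (from non-banks) ¥75 billion: reserves +¥75B, deposits +¥75B.
Government account inflow ¥79 billion: reserves −¥79B, deposits −¥79B.
Discount-window repayment ¥85 billion: reserves −¥85B, deposits 0.
OMO purchase (from banks) ¥60 billion: reserves +¥60B, deposits 0.
Totals: Δreserves = −¥29B, Δdeposits = −¥4B.
Δrequired reserves = 12% × −¥4B = −¥0.48B.
Δexcess reserves = Δreserves − Δrequired = −¥29B − (−¥0.48B) = -¥28.52 billion.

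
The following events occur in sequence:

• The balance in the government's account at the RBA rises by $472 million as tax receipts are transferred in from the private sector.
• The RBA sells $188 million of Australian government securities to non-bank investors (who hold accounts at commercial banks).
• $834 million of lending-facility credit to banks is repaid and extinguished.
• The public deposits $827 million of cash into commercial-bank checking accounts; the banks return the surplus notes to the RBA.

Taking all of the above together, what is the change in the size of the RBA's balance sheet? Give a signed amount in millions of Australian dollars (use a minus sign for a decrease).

Government account inflow $472 million: only the composition of liabilities changes → 0.
Asset sale (to non-banks) $188 million: an RBA asset is shed → −$188M.
Discount-window repayment $834 million: an RBA asset is shed → −$834M.
Currency deposit $827 million: only the composition of liabilities changes → 0.
Net: 0 − 188 − 834 + 0 = -$1022 million.

-$1022 million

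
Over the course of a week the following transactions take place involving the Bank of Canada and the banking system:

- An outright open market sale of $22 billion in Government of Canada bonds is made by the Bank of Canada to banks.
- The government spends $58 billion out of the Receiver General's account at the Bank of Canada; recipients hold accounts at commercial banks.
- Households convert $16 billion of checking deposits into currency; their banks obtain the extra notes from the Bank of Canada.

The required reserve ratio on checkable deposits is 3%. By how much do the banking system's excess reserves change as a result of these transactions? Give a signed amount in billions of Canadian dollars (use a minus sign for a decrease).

OMO sale (to banks) $22 billion: reserves −$22B, deposits 0.
Government spending $58 billion: reserves +$58B, deposits +$58B.
Currency withdrawal $16 billion: reserves −$16B, deposits −$16B.
Totals: Δreserves = +$20B, Δdeposits = +$42B.
Δrequired reserves = 3% × +$42B = +$1.26B.
Δexcess reserves = Δreserves − Δrequired = +$20B − (+$1.26B) = +$18.74 billion.

+$18.74 billion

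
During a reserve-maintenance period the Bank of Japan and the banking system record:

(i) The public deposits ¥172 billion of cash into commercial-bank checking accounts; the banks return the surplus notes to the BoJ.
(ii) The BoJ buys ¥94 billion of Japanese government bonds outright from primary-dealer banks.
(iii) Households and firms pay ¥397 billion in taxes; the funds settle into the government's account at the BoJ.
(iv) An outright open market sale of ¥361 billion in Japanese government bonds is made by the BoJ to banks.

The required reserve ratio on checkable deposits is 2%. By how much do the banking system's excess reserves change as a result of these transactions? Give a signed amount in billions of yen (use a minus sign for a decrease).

-¥487.5 billion

Currency deposit ¥172 billion: reserves +¥172B, deposits +¥172B.
OMO purchase (from banks) ¥94 billion: reserves +¥94B, deposits 0.
Government account inflow ¥397 billion: reserves −¥397B, deposits −¥397B.
OMO sale (to banks) ¥361 billion: reserves −¥361B, deposits 0.
Totals: Δreserves = −¥492B, Δdeposits = −¥225B.
Δrequired reserves = 2% × −¥225B = −¥4.5B.
Δexcess reserves = Δreserves − Δrequired = −¥492B − (−¥4.5B) = -¥487.5 billion.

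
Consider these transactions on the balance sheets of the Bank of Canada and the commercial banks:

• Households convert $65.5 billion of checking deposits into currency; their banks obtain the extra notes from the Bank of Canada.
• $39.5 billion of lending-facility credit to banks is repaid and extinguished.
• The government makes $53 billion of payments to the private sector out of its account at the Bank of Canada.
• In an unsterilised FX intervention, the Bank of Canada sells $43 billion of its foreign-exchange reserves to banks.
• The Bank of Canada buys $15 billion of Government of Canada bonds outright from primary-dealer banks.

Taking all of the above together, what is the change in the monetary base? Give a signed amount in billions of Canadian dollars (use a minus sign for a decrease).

Currency withdrawal $65.5 billion: just a shift between currency and reserves — both are base money → 0.
Discount-window repayment $39.5 billion: Bank of Canada balance sheet contracts → −$39.5B.
Government spending $53 billion: a non-base liability converts back to reserves → +$53B.
FX sale $43 billion: Bank of Canada balance sheet contracts → −$43B.
OMO purchase (from banks) $15 billion: Bank of Canada balance sheet expands → +$15B.
Net: 0 − 39.5 + 53 − 43 + 15 = -$14.5 billion.

-$14.5 billion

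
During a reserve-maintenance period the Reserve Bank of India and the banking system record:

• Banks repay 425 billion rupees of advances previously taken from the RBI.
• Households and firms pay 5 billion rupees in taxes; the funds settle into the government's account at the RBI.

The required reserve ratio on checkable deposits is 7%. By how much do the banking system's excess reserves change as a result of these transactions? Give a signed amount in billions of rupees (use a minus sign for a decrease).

Discount-window repayment 425 billion rupees: reserves −425B, deposits 0.
Government account inflow 5 billion rupees: reserves −5B, deposits −5B.
Totals: Δreserves = −430B, Δdeposits = −5B.
Δrequired reserves = 7% × −5B = −0.35B.
Δexcess reserves = Δreserves − Δrequired = −430B − (−0.35B) = -429.65 billion.

-429.65 billion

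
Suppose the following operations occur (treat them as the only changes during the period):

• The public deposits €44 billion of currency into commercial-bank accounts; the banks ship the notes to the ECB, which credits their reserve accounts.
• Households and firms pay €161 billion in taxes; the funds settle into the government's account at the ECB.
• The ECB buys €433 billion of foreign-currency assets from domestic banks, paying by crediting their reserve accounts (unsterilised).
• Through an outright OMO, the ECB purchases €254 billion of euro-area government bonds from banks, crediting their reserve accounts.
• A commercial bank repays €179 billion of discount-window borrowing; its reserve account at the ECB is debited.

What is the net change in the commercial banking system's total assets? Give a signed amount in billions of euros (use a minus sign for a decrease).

-€296 billion

ECB balance sheet:
  Assets:      Securities +€254B, Loans to banks −€179B, Foreign assets +€433B
  Liabilities: Bank reserves +€391B, Currency in circulation −€44B, Government deposits +€161B
Commercial banking system:
  Assets:      Reserves at CB +€391B, Securities −€254B, Foreign assets −€433B
  Liabilities: Checkable deposits −€117B, Borrowings from CB −€179B
Change in total bank assets = -€296 billion.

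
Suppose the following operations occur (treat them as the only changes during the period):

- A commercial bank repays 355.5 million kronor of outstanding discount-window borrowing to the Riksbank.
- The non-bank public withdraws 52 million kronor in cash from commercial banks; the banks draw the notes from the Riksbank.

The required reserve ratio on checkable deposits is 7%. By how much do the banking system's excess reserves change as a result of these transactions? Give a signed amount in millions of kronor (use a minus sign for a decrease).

Discount-window repayment 355.5 million kronor: reserves −355.5M, deposits 0.
Currency withdrawal 52 million kronor: reserves −52M, deposits −52M.
Totals: Δreserves = −407.5M, Δdeposits = −52M.
Δrequired reserves = 7% × −52M = −3.64M.
Δexcess reserves = Δreserves − Δrequired = −407.5M − (−3.64M) = -403.86 million.

-403.86 million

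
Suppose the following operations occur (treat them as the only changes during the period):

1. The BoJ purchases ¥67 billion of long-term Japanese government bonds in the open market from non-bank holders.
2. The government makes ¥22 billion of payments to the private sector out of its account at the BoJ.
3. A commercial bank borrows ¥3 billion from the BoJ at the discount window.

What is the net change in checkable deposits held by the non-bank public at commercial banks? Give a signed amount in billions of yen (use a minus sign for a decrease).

BoJ balance sheet:
  Assets:      Securities +¥67B, Loans to banks +¥3B
  Liabilities: Bank reserves +¥92B, Government deposits −¥22B
Commercial banking system:
  Assets:      Reserves at CB +¥92B
  Liabilities: Checkable deposits +¥89B, Borrowings from CB +¥3B
So the change in checkable deposits held by the non-bank public at commercial banks is +¥89 billion.

+¥89 billion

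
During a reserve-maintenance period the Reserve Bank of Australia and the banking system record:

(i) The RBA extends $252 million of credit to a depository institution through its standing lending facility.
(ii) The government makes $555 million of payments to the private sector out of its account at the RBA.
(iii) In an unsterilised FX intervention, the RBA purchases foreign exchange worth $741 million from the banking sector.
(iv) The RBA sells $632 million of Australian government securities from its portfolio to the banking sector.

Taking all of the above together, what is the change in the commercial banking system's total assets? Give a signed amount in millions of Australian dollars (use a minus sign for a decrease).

Discount-window loan $252 million: bank balance sheets expand → +$252M.
Government spending $555 million: bank balance sheets expand → +$555M.
FX purchase $741 million: just an asset swap on bank balance sheets → 0.
OMO sale (to banks) $632 million: just an asset swap on bank balance sheets → 0.
Net: 252 + 555 + 0 + 0 = +$807 million.

+$807 million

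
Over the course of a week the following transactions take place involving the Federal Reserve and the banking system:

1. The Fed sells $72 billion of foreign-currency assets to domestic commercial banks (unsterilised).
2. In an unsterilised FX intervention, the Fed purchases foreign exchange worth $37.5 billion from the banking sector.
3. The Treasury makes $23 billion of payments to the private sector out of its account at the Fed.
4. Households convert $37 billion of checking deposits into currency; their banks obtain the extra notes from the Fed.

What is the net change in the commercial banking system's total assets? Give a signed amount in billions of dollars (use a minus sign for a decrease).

FX sale $72 billion: just an asset swap on bank balance sheets → 0.
FX purchase $37.5 billion: just an asset swap on bank balance sheets → 0.
Government spending $23 billion: bank balance sheets expand → +$23B.
Currency withdrawal $37 billion: bank balance sheets shrink → −$37B.
Net: 0 + 0 + 23 − 37 = -$14 billion.

-$14 billion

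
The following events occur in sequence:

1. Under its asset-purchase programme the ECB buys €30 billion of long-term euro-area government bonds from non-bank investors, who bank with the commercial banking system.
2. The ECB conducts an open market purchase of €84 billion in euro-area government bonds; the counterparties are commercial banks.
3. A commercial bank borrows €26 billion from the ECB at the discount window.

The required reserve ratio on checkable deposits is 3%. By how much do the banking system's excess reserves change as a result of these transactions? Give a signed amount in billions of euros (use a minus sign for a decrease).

+€139.1 billion

Asset purchase (from non-banks) €30 billion: reserves +€30B, deposits +€30B.
OMO purchase (from banks) €84 billion: reserves +€84B, deposits 0.
Discount-window loan €26 billion: reserves +€26B, deposits 0.
Totals: Δreserves = +€140B, Δdeposits = +€30B.
Δrequired reserves = 3% × +€30B = +€0.9B.
Δexcess reserves = Δreserves − Δrequired = +€140B − (+€0.9B) = +€139.1 billion.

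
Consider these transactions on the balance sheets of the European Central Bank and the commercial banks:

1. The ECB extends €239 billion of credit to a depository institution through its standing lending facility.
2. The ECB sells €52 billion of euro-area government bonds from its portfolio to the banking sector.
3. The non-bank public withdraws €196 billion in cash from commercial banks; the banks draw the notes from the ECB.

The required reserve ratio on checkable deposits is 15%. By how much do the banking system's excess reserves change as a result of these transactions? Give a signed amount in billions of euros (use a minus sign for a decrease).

Discount-window loan €239 billion: reserves +€239B, deposits 0.
OMO sale (to banks) €52 billion: reserves −€52B, deposits 0.
Currency withdrawal €196 billion: reserves −€196B, deposits −€196B.
Totals: Δreserves = −€9B, Δdeposits = −€196B.
Δrequired reserves = 15% × −€196B = −€29.4B.
Δexcess reserves = Δreserves − Δrequired = −€9B − (−€29.4B) = +€20.4 billion.

+€20.4 billion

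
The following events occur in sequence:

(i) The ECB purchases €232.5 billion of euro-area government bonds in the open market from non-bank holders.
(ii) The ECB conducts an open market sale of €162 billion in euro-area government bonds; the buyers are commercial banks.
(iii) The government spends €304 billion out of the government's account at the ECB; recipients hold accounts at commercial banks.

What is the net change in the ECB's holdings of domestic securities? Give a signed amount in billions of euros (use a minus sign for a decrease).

Asset purchase (from non-banks) €232.5 billion: securities added to the ECB's portfolio → +€232.5B.
OMO sale (to banks) €162 billion: securities removed from the ECB's portfolio → −€162B.
Government spending €304 billion: the ECB's securities portfolio is untouched → 0.
Net: 232.5 − 162 + 0 = +€70.5 billion.

+€70.5 billion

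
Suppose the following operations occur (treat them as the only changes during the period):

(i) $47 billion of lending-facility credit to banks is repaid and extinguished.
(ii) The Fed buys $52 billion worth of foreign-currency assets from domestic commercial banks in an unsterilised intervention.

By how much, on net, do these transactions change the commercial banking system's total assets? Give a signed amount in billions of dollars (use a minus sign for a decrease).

-$47 billion

Discount-window repayment $47 billion: bank balance sheets shrink → −$47B.
FX purchase $52 billion: just an asset swap on bank balance sheets → 0.
Net: −47 + 0 = -$47 billion.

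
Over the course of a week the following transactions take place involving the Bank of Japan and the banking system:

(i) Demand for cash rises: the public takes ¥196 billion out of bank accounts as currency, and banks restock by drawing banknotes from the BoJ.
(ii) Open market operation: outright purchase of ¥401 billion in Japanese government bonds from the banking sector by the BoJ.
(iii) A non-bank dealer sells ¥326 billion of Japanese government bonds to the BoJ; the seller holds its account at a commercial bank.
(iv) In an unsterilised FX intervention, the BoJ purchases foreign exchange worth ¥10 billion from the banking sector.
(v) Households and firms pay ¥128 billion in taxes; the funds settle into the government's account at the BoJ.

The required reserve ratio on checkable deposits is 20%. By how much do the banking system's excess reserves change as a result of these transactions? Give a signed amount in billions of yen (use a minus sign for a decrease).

+¥412.6 billion

Currency withdrawal ¥196 billion: reserves −¥196B, deposits −¥196B.
OMO purchase (from banks) ¥401 billion: reserves +¥401B, deposits 0.
Asset purchase (from non-banks) ¥326 billion: reserves +¥326B, deposits +¥326B.
FX purchase ¥10 billion: reserves +¥10B, deposits 0.
Government account inflow ¥128 billion: reserves −¥128B, deposits −¥128B.
Totals: Δreserves = +¥413B, Δdeposits = +¥2B.
Δrequired reserves = 20% × +¥2B = +¥0.4B.
Δexcess reserves = Δreserves − Δrequired = +¥413B − (+¥0.4B) = +¥412.6 billion.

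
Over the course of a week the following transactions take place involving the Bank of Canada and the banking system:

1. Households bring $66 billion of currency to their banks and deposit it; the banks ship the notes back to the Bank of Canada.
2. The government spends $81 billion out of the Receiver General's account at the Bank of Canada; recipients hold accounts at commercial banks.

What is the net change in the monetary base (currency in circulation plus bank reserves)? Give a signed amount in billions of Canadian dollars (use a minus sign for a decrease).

+$81 billion

Currency deposit $66 billion: just a shift between currency and reserves — both are base money → 0.
Government spending $81 billion: a non-base liability converts back to reserves → +$81B.
Net: 0 + 81 = +$81 billion.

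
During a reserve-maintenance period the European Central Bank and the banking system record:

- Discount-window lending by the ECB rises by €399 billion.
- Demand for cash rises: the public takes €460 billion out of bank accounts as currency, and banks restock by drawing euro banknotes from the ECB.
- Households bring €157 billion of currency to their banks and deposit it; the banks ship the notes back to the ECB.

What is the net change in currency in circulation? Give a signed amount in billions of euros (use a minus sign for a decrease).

ECB balance sheet:
  Assets:      Loans to banks +€399B
  Liabilities: Bank reserves +€96B, Currency in circulation +€303B
Commercial banking system:
  Assets:      Reserves at CB +€96B
  Liabilities: Checkable deposits −€303B, Borrowings from CB +€399B
So the change in currency in circulation is +€303 billion.

+€303 billion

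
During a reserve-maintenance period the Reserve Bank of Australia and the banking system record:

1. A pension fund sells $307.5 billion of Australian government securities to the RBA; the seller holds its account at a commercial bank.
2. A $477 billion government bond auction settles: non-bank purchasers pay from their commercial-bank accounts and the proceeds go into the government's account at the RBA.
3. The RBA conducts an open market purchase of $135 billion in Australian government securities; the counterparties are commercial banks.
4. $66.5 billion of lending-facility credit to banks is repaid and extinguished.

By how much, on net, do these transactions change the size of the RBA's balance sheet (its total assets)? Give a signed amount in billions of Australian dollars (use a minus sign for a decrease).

+$376 billion

Asset purchase (from non-banks) $307.5 billion: an RBA asset is acquired → +$307.5B.
Government account inflow $477 billion: only the composition of liabilities changes → 0.
OMO purchase (from banks) $135 billion: an RBA asset is acquired → +$135B.
Discount-window repayment $66.5 billion: an RBA asset is shed → −$66.5B.
Net: 307.5 + 0 + 135 − 66.5 = +$376 billion.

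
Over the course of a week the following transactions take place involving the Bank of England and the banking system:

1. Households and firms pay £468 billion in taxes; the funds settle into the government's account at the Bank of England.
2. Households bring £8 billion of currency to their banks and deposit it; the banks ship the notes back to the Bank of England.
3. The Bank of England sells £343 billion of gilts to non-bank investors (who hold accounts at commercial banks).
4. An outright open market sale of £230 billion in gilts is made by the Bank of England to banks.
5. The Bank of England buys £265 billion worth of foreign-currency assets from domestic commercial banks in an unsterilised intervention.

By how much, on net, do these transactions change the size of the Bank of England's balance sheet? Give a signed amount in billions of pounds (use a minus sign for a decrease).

-£308 billion

Bank of England balance sheet:
  Assets:      Securities −£573B, Foreign assets +£265B
  Liabilities: Bank reserves −£768B, Currency in circulation −£8B, Government deposits +£468B
Change in total Bank of England assets = -£308 billion.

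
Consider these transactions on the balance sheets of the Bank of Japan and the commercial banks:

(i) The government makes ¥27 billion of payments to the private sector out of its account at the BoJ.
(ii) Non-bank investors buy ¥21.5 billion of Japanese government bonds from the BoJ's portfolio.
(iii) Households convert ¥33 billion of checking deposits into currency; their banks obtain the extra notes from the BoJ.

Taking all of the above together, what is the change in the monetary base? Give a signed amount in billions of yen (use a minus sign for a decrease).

Government spending ¥27 billion: a non-base liability converts back to reserves → +¥27B.
Asset sale (to non-banks) ¥21.5 billion: BoJ balance sheet contracts → −¥21.5B.
Currency withdrawal ¥33 billion: just a shift between currency and reserves — both are base money → 0.
Net: 27 − 21.5 + 0 = +¥5.5 billion.

+¥5.5 billion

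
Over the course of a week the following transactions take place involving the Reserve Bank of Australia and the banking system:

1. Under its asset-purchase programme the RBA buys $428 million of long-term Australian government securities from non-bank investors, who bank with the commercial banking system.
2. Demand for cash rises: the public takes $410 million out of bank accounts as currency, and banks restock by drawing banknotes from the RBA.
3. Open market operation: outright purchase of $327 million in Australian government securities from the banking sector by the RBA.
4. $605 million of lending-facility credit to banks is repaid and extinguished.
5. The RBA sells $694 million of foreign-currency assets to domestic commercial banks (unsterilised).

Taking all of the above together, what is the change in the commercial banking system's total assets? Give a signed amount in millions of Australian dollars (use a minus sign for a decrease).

-$587 million

RBA balance sheet:
  Assets:      Securities +$755M, Loans to banks −$605M, Foreign assets −$694M
  Liabilities: Bank reserves −$954M, Currency in circulation +$410M
Commercial banking system:
  Assets:      Reserves at CB −$954M, Securities −$327M, Foreign assets +$694M
  Liabilities: Checkable deposits +$18M, Borrowings from CB −$605M
Change in total bank assets = -$587 million.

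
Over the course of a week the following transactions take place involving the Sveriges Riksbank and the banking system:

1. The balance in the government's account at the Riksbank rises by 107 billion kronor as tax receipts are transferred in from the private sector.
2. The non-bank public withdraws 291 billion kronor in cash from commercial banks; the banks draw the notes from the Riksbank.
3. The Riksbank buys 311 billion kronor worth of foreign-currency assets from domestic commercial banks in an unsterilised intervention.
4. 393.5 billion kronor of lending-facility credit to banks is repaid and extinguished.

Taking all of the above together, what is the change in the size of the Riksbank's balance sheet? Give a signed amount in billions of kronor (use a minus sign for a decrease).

Government account inflow 107 billion kronor: only the composition of liabilities changes → 0.
Currency withdrawal 291 billion kronor: only the composition of liabilities changes → 0.
FX purchase 311 billion kronor: a Riksbank asset is acquired → +311B.
Discount-window repayment 393.5 billion kronor: a Riksbank asset is shed → −393.5B.
Net: 0 + 0 + 311 − 393.5 = -82.5 billion.

-82.5 billion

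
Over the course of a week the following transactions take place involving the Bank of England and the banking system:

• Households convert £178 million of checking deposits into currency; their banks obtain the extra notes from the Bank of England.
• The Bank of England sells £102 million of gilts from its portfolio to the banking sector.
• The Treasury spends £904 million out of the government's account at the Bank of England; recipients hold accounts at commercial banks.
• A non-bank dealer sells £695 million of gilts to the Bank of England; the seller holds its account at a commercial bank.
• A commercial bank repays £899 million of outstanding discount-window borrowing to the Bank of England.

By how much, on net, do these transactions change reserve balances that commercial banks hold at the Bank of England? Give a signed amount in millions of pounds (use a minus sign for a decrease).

Currency withdrawal £178 million: banks swap reserves for currency → −£178M.
OMO sale (to banks) £102 million: the buying banks pay out of their reserve balances → −£102M.
Government spending £904 million: government payments flow into bank reserve accounts → +£904M.
Asset purchase (from non-banks) £695 million: the Bank of England pays by crediting reserve accounts → +£695M.
Discount-window repayment £899 million: repayment is debited from reserves → −£899M.
Net: −178 − 102 + 904 + 695 − 899 = +£420 million.

+£420 million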